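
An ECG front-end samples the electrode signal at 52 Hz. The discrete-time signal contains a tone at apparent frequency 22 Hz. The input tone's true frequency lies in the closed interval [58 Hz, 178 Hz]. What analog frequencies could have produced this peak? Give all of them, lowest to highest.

Frequencies that alias to 22 Hz are k·fs ± 22 Hz for integer k ≥ 0.
k=0: 22 Hz.
k=1: 30 Hz, 74 Hz.
k=2: 82 Hz, 126 Hz.
k=3: 134 Hz, 178 Hz.
k=4: 186 Hz, 230 Hz.
Within [58 Hz, 178 Hz]: 74 Hz, 82 Hz, 126 Hz, 134 Hz, 178 Hz.

74 Hz, 82 Hz, 126 Hz, 134 Hz, 178 Hz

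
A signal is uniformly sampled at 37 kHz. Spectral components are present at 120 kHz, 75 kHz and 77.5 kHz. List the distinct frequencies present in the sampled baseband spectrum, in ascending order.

fs/2 = 18.5 kHz.
120 kHz mod fs = 9 kHz.
9 kHz ≤ fs/2 = 18.5 kHz, appears at 9 kHz.
75 kHz mod fs = 1 kHz.
1 kHz ≤ fs/2 = 18.5 kHz, appears at 1 kHz.
77.5 kHz mod fs = 3.5 kHz.
3.5 kHz ≤ fs/2 = 18.5 kHz, appears at 3.5 kHz.
Distinct values: {1 kHz, 3.5 kHz, 9 kHz}.

1 kHz, 3.5 kHz, 9 kHz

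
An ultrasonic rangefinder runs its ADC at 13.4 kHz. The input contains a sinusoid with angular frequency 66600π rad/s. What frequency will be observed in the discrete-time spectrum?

6.5 kHz

ω = 66600π rad/s → f = ω/(2π) = 33300 Hz = 33.3 kHz.
33.3 kHz mod fs = 6.5 kHz.
6.5 kHz ≤ fs/2 = 6.7 kHz, appears at 6.5 kHz.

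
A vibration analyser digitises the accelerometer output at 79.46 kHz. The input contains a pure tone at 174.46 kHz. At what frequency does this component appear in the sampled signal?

15.54 kHz

174.46 kHz mod fs = 15.54 kHz.
15.54 kHz ≤ fs/2 = 39.73 kHz, appears at 15.54 kHz.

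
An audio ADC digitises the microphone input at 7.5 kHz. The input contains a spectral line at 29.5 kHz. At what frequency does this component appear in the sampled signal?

29.5 kHz mod fs = 7 kHz.
7 kHz > fs/2 = 3.75 kHz, folds to fs − 7 kHz = 0.5 kHz.

0.5 kHz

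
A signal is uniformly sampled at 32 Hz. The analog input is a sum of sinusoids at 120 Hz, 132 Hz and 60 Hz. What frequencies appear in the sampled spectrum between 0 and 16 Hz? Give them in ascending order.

4 Hz, 8 Hz

fs/2 = 16 Hz.
120 Hz mod fs = 24 Hz.
24 Hz > fs/2 = 16 Hz, folds to fs − 24 Hz = 8 Hz.
132 Hz mod fs = 4 Hz.
4 Hz ≤ fs/2 = 16 Hz, appears at 4 Hz.
60 Hz mod fs = 28 Hz.
28 Hz > fs/2 = 16 Hz, folds to fs − 28 Hz = 4 Hz.
Distinct values: {4 Hz, 8 Hz}.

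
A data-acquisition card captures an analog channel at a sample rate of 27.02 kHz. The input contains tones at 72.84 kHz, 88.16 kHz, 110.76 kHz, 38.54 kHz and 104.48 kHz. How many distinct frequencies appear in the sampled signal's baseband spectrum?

5

fs/2 = 13.51 kHz.
72.84 kHz mod fs = 18.8 kHz.
18.8 kHz > fs/2 = 13.51 kHz, folds to fs − 18.8 kHz = 8.22 kHz.
88.16 kHz mod fs = 7.1 kHz.
7.1 kHz ≤ fs/2 = 13.51 kHz, appears at 7.1 kHz.
110.76 kHz mod fs = 2.68 kHz.
2.68 kHz ≤ fs/2 = 13.51 kHz, appears at 2.68 kHz.
38.54 kHz mod fs = 11.52 kHz.
11.52 kHz ≤ fs/2 = 13.51 kHz, appears at 11.52 kHz.
104.48 kHz mod fs = 23.42 kHz.
23.42 kHz > fs/2 = 13.51 kHz, folds to fs − 23.42 kHz = 3.6 kHz.
Distinct values: {2.68 kHz, 3.6 kHz, 7.1 kHz, 8.22 kHz, 11.52 kHz} → 5.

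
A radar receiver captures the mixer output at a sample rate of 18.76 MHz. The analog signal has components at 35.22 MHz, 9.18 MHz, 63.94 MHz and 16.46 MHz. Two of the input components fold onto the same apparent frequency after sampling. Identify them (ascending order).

fs/2 = 9.38 MHz.
35.22 MHz mod fs = 16.46 MHz.
16.46 MHz > fs/2 = 9.38 MHz, folds to fs − 16.46 MHz = 2.3 MHz.
9.18 MHz ≤ fs/2 = 9.38 MHz, passes unchanged.
63.94 MHz mod fs = 7.66 MHz.
7.66 MHz ≤ fs/2 = 9.38 MHz, appears at 7.66 MHz.
16.46 MHz > fs/2 = 9.38 MHz, folds to fs − 16.46 MHz = 2.3 MHz.
16.46 MHz and 35.22 MHz both map to 2.3 MHz.

16.46 MHz, 35.22 MHz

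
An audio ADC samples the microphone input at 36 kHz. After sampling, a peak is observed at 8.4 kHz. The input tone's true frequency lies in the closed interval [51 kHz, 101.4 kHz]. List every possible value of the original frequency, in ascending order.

63.6 kHz, 80.4 kHz, 99.6 kHz

Frequencies that alias to 8.4 kHz are k·fs ± 8.4 kHz for integer k ≥ 0.
k=0: 8.4 kHz.
k=1: 27.6 kHz, 44.4 kHz.
k=2: 63.6 kHz, 80.4 kHz.
k=3: 99.6 kHz, 116.4 kHz.
k=4: 135.6 kHz, 152.4 kHz.
Within [51 kHz, 101.4 kHz]: 63.6 kHz, 80.4 kHz, 99.6 kHz.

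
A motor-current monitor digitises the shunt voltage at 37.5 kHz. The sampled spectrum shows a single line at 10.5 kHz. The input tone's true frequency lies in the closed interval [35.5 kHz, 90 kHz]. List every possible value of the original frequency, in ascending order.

Frequencies that alias to 10.5 kHz are k·fs ± 10.5 kHz for integer k ≥ 0.
k=0: 10.5 kHz.
k=1: 27 kHz, 48 kHz.
k=2: 64.5 kHz, 85.5 kHz.
k=3: 102 kHz, 123 kHz.
Within [35.5 kHz, 90 kHz]: 48 kHz, 64.5 kHz, 85.5 kHz.

48 kHz, 64.5 kHz, 85.5 kHz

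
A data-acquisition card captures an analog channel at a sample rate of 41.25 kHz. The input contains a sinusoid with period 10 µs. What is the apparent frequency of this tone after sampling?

17.5 kHz

T = 10 µs → f = 1/T = 100 kHz.
100 kHz mod fs = 17.5 kHz.
17.5 kHz ≤ fs/2 = 20.625 kHz, appears at 17.5 kHz.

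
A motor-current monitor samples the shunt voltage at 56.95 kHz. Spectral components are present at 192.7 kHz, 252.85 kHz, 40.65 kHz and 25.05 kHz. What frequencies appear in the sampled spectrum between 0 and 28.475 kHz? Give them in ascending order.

16.3 kHz, 21.85 kHz, 25.05 kHz

fs/2 = 28.475 kHz.
192.7 kHz mod fs = 21.85 kHz.
21.85 kHz ≤ fs/2 = 28.475 kHz, appears at 21.85 kHz.
252.85 kHz mod fs = 25.05 kHz.
25.05 kHz ≤ fs/2 = 28.475 kHz, appears at 25.05 kHz.
40.65 kHz > fs/2 = 28.475 kHz, folds to fs − 40.65 kHz = 16.3 kHz.
25.05 kHz ≤ fs/2 = 28.475 kHz, passes unchanged.
Distinct values: {16.3 kHz, 21.85 kHz, 25.05 kHz}.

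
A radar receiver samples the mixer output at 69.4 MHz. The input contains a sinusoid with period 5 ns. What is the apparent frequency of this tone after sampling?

T = 5 ns → f = 1/T = 200 MHz.
200 MHz mod fs = 61.2 MHz.
61.2 MHz > fs/2 = 34.7 MHz, folds to fs − 61.2 MHz = 8.2 MHz.

8.2 MHz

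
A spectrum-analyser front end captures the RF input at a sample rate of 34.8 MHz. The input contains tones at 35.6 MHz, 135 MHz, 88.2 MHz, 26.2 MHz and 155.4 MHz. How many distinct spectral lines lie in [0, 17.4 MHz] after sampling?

4

fs/2 = 17.4 MHz.
35.6 MHz mod fs = 0.8 MHz.
0.8 MHz ≤ fs/2 = 17.4 MHz, appears at 0.8 MHz.
135 MHz mod fs = 30.6 MHz.
30.6 MHz > fs/2 = 17.4 MHz, folds to fs − 30.6 MHz = 4.2 MHz.
88.2 MHz mod fs = 18.6 MHz.
18.6 MHz > fs/2 = 17.4 MHz, folds to fs − 18.6 MHz = 16.2 MHz.
26.2 MHz > fs/2 = 17.4 MHz, folds to fs − 26.2 MHz = 8.6 MHz.
155.4 MHz mod fs = 16.2 MHz.
16.2 MHz ≤ fs/2 = 17.4 MHz, appears at 16.2 MHz.
Distinct values: {0.8 MHz, 4.2 MHz, 8.6 MHz, 16.2 MHz} → 4.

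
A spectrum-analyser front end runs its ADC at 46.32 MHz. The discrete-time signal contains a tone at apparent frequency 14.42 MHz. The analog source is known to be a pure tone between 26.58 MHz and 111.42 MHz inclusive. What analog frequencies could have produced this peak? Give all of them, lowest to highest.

31.9 MHz, 60.74 MHz, 78.22 MHz, 107.06 MHz

Frequencies that alias to 14.42 MHz are k·fs ± 14.42 MHz for integer k ≥ 0.
k=0: 14.42 MHz.
k=1: 31.9 MHz, 60.74 MHz.
k=2: 78.22 MHz, 107.06 MHz.
k=3: 124.54 MHz, 153.38 MHz.
Within [26.58 MHz, 111.42 MHz]: 31.9 MHz, 60.74 MHz, 78.22 MHz, 107.06 MHz.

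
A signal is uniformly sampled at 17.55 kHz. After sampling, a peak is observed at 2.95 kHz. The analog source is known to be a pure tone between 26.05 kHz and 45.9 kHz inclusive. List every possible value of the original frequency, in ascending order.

32.15 kHz, 38.05 kHz

Frequencies that alias to 2.95 kHz are k·fs ± 2.95 kHz for integer k ≥ 0.
k=0: 2.95 kHz.
k=1: 14.6 kHz, 20.5 kHz.
k=2: 32.15 kHz, 38.05 kHz.
k=3: 49.7 kHz, 55.6 kHz.
Within [26.05 kHz, 45.9 kHz]: 32.15 kHz, 38.05 kHz.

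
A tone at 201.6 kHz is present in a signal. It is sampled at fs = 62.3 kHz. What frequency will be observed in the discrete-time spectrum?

201.6 kHz mod fs = 14.7 kHz.
14.7 kHz ≤ fs/2 = 31.15 kHz, appears at 14.7 kHz.

14.7 kHz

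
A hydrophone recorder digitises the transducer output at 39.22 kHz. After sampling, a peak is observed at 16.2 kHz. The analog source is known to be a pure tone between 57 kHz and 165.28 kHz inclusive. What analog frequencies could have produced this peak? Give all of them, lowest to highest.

Frequencies that alias to 16.2 kHz are k·fs ± 16.2 kHz for integer k ≥ 0.
k=0: 16.2 kHz.
k=1: 23.02 kHz, 55.42 kHz.
k=2: 62.24 kHz, 94.64 kHz.
k=3: 101.46 kHz, 133.86 kHz.
k=4: 140.68 kHz, 173.08 kHz.
k=5: 179.9 kHz, 212.3 kHz.
Within [57 kHz, 165.28 kHz]: 62.24 kHz, 94.64 kHz, 101.46 kHz, 133.86 kHz, 140.68 kHz.

62.24 kHz, 94.64 kHz, 101.46 kHz, 133.86 kHz, 140.68 kHz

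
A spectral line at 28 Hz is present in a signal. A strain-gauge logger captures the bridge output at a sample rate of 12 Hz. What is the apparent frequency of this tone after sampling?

28 Hz mod fs = 4 Hz.
4 Hz ≤ fs/2 = 6 Hz, appears at 4 Hz.

4 Hz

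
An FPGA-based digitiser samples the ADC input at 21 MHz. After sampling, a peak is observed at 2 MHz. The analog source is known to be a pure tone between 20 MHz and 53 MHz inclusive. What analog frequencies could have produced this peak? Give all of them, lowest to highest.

Frequencies that alias to 2 MHz are k·fs ± 2 MHz for integer k ≥ 0.
k=0: 2 MHz.
k=1: 19 MHz, 23 MHz.
k=2: 40 MHz, 44 MHz.
k=3: 61 MHz, 65 MHz.
Within [20 MHz, 53 MHz]: 23 MHz, 40 MHz, 44 MHz.

23 MHz, 40 MHz, 44 MHz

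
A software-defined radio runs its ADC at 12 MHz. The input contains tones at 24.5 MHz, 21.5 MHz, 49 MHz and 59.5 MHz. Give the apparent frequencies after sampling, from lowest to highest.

fs/2 = 6 MHz.
24.5 MHz mod fs = 0.5 MHz.
0.5 MHz ≤ fs/2 = 6 MHz, appears at 0.5 MHz.
21.5 MHz mod fs = 9.5 MHz.
9.5 MHz > fs/2 = 6 MHz, folds to fs − 9.5 MHz = 2.5 MHz.
49 MHz mod fs = 1 MHz.
1 MHz ≤ fs/2 = 6 MHz, appears at 1 MHz.
59.5 MHz mod fs = 11.5 MHz.
11.5 MHz > fs/2 = 6 MHz, folds to fs − 11.5 MHz = 0.5 MHz.
Distinct values: {0.5 MHz, 1 MHz, 2.5 MHz}.

0.5 MHz, 1 MHz, 2.5 MHz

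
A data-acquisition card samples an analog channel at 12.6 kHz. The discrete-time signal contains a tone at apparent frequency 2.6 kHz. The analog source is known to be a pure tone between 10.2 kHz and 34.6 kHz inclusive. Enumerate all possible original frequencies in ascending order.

Frequencies that alias to 2.6 kHz are k·fs ± 2.6 kHz for integer k ≥ 0.
k=0: 2.6 kHz.
k=1: 10 kHz, 15.2 kHz.
k=2: 22.6 kHz, 27.8 kHz.
k=3: 35.2 kHz, 40.4 kHz.
Within [10.2 kHz, 34.6 kHz]: 15.2 kHz, 22.6 kHz, 27.8 kHz.

15.2 kHz, 22.6 kHz, 27.8 kHz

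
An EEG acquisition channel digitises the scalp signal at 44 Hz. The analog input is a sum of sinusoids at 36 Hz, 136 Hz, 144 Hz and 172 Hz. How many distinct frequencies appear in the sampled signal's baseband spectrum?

3

fs/2 = 22 Hz.
36 Hz > fs/2 = 22 Hz, folds to fs − 36 Hz = 8 Hz.
136 Hz mod fs = 4 Hz.
4 Hz ≤ fs/2 = 22 Hz, appears at 4 Hz.
144 Hz mod fs = 12 Hz.
12 Hz ≤ fs/2 = 22 Hz, appears at 12 Hz.
172 Hz mod fs = 40 Hz.
40 Hz > fs/2 = 22 Hz, folds to fs − 40 Hz = 4 Hz.
Distinct values: {4 Hz, 8 Hz, 12 Hz} → 3.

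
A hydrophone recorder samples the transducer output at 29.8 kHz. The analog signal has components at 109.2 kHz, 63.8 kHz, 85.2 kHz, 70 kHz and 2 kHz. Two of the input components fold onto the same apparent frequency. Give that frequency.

fs/2 = 14.9 kHz.
109.2 kHz mod fs = 19.8 kHz.
19.8 kHz > fs/2 = 14.9 kHz, folds to fs − 19.8 kHz = 10 kHz.
63.8 kHz mod fs = 4.2 kHz.
4.2 kHz ≤ fs/2 = 14.9 kHz, appears at 4.2 kHz.
85.2 kHz mod fs = 25.6 kHz.
25.6 kHz > fs/2 = 14.9 kHz, folds to fs − 25.6 kHz = 4.2 kHz.
70 kHz mod fs = 10.4 kHz.
10.4 kHz ≤ fs/2 = 14.9 kHz, appears at 10.4 kHz.
2 kHz ≤ fs/2 = 14.9 kHz, passes unchanged.
63.8 kHz and 85.2 kHz both map to 4.2 kHz.

4.2 kHz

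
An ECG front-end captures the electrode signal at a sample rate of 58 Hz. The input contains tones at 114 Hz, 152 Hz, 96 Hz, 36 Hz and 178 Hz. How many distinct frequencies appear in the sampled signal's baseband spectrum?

4

fs/2 = 29 Hz.
114 Hz mod fs = 56 Hz.
56 Hz > fs/2 = 29 Hz, folds to fs − 56 Hz = 2 Hz.
152 Hz mod fs = 36 Hz.
36 Hz > fs/2 = 29 Hz, folds to fs − 36 Hz = 22 Hz.
96 Hz mod fs = 38 Hz.
38 Hz > fs/2 = 29 Hz, folds to fs − 38 Hz = 20 Hz.
36 Hz > fs/2 = 29 Hz, folds to fs − 36 Hz = 22 Hz.
178 Hz mod fs = 4 Hz.
4 Hz ≤ fs/2 = 29 Hz, appears at 4 Hz.
Distinct values: {2 Hz, 4 Hz, 20 Hz, 22 Hz} → 4.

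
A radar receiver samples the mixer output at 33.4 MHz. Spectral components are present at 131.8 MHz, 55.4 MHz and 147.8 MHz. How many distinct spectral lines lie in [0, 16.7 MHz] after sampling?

fs/2 = 16.7 MHz.
131.8 MHz mod fs = 31.6 MHz.
31.6 MHz > fs/2 = 16.7 MHz, folds to fs − 31.6 MHz = 1.8 MHz.
55.4 MHz mod fs = 22 MHz.
22 MHz > fs/2 = 16.7 MHz, folds to fs − 22 MHz = 11.4 MHz.
147.8 MHz mod fs = 14.2 MHz.
14.2 MHz ≤ fs/2 = 16.7 MHz, appears at 14.2 MHz.
Distinct values: {1.8 MHz, 11.4 MHz, 14.2 MHz} → 3.

3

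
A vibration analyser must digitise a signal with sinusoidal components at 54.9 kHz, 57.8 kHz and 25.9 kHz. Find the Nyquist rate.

Highest-frequency component: 57.8 kHz.
Nyquist rate = 2 × 57.8 kHz = 115.6 kHz.

115.6 kHz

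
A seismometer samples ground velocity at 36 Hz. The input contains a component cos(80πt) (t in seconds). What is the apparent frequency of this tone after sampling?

4 Hz

ω = 80π rad/s → f = ω/(2π) = 40 Hz.
40 Hz mod fs = 4 Hz.
4 Hz ≤ fs/2 = 18 Hz, appears at 4 Hz.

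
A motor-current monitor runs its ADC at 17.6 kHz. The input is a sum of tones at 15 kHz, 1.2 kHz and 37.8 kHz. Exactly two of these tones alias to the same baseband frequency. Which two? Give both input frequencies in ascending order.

15 kHz, 37.8 kHz

fs/2 = 8.8 kHz.
15 kHz > fs/2 = 8.8 kHz, folds to fs − 15 kHz = 2.6 kHz.
1.2 kHz ≤ fs/2 = 8.8 kHz, passes unchanged.
37.8 kHz mod fs = 2.6 kHz.
2.6 kHz ≤ fs/2 = 8.8 kHz, appears at 2.6 kHz.
15 kHz and 37.8 kHz both map to 2.6 kHz.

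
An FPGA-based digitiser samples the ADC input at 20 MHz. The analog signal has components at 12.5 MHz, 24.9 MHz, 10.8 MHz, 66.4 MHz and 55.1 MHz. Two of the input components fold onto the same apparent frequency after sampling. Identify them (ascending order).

24.9 MHz, 55.1 MHz

fs/2 = 10 MHz.
12.5 MHz > fs/2 = 10 MHz, folds to fs − 12.5 MHz = 7.5 MHz.
24.9 MHz mod fs = 4.9 MHz.
4.9 MHz ≤ fs/2 = 10 MHz, appears at 4.9 MHz.
10.8 MHz > fs/2 = 10 MHz, folds to fs − 10.8 MHz = 9.2 MHz.
66.4 MHz mod fs = 6.4 MHz.
6.4 MHz ≤ fs/2 = 10 MHz, appears at 6.4 MHz.
55.1 MHz mod fs = 15.1 MHz.
15.1 MHz > fs/2 = 10 MHz, folds to fs − 15.1 MHz = 4.9 MHz.
24.9 MHz and 55.1 MHz both map to 4.9 MHz.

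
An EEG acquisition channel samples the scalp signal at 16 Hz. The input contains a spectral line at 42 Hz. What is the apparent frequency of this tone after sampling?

42 Hz mod fs = 10 Hz.
10 Hz > fs/2 = 8 Hz, folds to fs − 10 Hz = 6 Hz.

6 Hz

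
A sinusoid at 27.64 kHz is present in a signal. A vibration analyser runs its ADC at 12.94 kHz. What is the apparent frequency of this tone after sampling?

27.64 kHz mod fs = 1.76 kHz.
1.76 kHz ≤ fs/2 = 6.47 kHz, appears at 1.76 kHz.

1.76 kHz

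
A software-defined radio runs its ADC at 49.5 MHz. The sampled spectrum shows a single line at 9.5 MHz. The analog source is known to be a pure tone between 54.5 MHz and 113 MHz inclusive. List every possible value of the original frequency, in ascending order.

Frequencies that alias to 9.5 MHz are k·fs ± 9.5 MHz for integer k ≥ 0.
k=0: 9.5 MHz.
k=1: 40 MHz, 59 MHz.
k=2: 89.5 MHz, 108.5 MHz.
k=3: 139 MHz, 158 MHz.
Within [54.5 MHz, 113 MHz]: 59 MHz, 89.5 MHz, 108.5 MHz.

59 MHz, 89.5 MHz, 108.5 MHz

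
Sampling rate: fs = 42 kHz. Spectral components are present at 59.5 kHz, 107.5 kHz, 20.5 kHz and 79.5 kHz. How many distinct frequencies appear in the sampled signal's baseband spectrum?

fs/2 = 21 kHz.
59.5 kHz mod fs = 17.5 kHz.
17.5 kHz ≤ fs/2 = 21 kHz, appears at 17.5 kHz.
107.5 kHz mod fs = 23.5 kHz.
23.5 kHz > fs/2 = 21 kHz, folds to fs − 23.5 kHz = 18.5 kHz.
20.5 kHz ≤ fs/2 = 21 kHz, passes unchanged.
79.5 kHz mod fs = 37.5 kHz.
37.5 kHz > fs/2 = 21 kHz, folds to fs − 37.5 kHz = 4.5 kHz.
Distinct values: {4.5 kHz, 17.5 kHz, 18.5 kHz, 20.5 kHz} → 4.

4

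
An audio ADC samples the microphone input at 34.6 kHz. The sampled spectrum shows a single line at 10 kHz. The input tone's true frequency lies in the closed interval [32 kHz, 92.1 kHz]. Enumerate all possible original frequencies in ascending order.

44.6 kHz, 59.2 kHz, 79.2 kHz

Frequencies that alias to 10 kHz are k·fs ± 10 kHz for integer k ≥ 0.
k=0: 10 kHz.
k=1: 24.6 kHz, 44.6 kHz.
k=2: 59.2 kHz, 79.2 kHz.
k=3: 93.8 kHz, 113.8 kHz.
Within [32 kHz, 92.1 kHz]: 44.6 kHz, 59.2 kHz, 79.2 kHz.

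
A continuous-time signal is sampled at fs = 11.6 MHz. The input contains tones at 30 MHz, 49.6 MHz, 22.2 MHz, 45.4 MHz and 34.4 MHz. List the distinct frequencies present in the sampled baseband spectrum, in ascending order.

fs/2 = 5.8 MHz.
30 MHz mod fs = 6.8 MHz.
6.8 MHz > fs/2 = 5.8 MHz, folds to fs − 6.8 MHz = 4.8 MHz.
49.6 MHz mod fs = 3.2 MHz.
3.2 MHz ≤ fs/2 = 5.8 MHz, appears at 3.2 MHz.
22.2 MHz mod fs = 10.6 MHz.
10.6 MHz > fs/2 = 5.8 MHz, folds to fs − 10.6 MHz = 1 MHz.
45.4 MHz mod fs = 10.6 MHz.
10.6 MHz > fs/2 = 5.8 MHz, folds to fs − 10.6 MHz = 1 MHz.
34.4 MHz mod fs = 11.2 MHz.
11.2 MHz > fs/2 = 5.8 MHz, folds to fs − 11.2 MHz = 0.4 MHz.
Distinct values: {0.4 MHz, 1 MHz, 3.2 MHz, 4.8 MHz}.

0.4 MHz, 1 MHz, 3.2 MHz, 4.8 MHz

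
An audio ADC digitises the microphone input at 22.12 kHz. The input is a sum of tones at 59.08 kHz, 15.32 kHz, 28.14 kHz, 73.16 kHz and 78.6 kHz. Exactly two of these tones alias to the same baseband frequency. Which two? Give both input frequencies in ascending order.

15.32 kHz, 73.16 kHz

fs/2 = 11.06 kHz.
59.08 kHz mod fs = 14.84 kHz.
14.84 kHz > fs/2 = 11.06 kHz, folds to fs − 14.84 kHz = 7.28 kHz.
15.32 kHz > fs/2 = 11.06 kHz, folds to fs − 15.32 kHz = 6.8 kHz.
28.14 kHz mod fs = 6.02 kHz.
6.02 kHz ≤ fs/2 = 11.06 kHz, appears at 6.02 kHz.
73.16 kHz mod fs = 6.8 kHz.
6.8 kHz ≤ fs/2 = 11.06 kHz, appears at 6.8 kHz.
78.6 kHz mod fs = 12.24 kHz.
12.24 kHz > fs/2 = 11.06 kHz, folds to fs − 12.24 kHz = 9.88 kHz.
15.32 kHz and 73.16 kHz both map to 6.8 kHz.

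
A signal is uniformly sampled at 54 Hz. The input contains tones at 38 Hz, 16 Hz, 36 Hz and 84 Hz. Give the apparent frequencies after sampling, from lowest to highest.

fs/2 = 27 Hz.
38 Hz > fs/2 = 27 Hz, folds to fs − 38 Hz = 16 Hz.
16 Hz ≤ fs/2 = 27 Hz, passes unchanged.
36 Hz > fs/2 = 27 Hz, folds to fs − 36 Hz = 18 Hz.
84 Hz mod fs = 30 Hz.
30 Hz > fs/2 = 27 Hz, folds to fs − 30 Hz = 24 Hz.
Distinct values: {16 Hz, 18 Hz, 24 Hz}.

16 Hz, 18 Hz, 24 Hz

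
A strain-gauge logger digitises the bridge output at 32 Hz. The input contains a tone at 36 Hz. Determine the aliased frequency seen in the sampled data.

36 Hz mod fs = 4 Hz.
4 Hz ≤ fs/2 = 16 Hz, appears at 4 Hz.

4 Hz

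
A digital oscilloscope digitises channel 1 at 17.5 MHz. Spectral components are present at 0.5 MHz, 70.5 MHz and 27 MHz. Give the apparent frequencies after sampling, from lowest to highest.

0.5 MHz, 8 MHz

fs/2 = 8.75 MHz.
0.5 MHz ≤ fs/2 = 8.75 MHz, passes unchanged.
70.5 MHz mod fs = 0.5 MHz.
0.5 MHz ≤ fs/2 = 8.75 MHz, appears at 0.5 MHz.
27 MHz mod fs = 9.5 MHz.
9.5 MHz > fs/2 = 8.75 MHz, folds to fs − 9.5 MHz = 8 MHz.
Distinct values: {0.5 MHz, 8 MHz}.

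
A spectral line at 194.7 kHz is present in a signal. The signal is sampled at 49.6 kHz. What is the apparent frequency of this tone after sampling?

194.7 kHz mod fs = 45.9 kHz.
45.9 kHz > fs/2 = 24.8 kHz, folds to fs − 45.9 kHz = 3.7 kHz.

3.7 kHz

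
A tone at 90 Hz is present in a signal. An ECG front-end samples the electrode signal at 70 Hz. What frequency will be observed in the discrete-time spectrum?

20 Hz

90 Hz mod fs = 20 Hz.
20 Hz ≤ fs/2 = 35 Hz, appears at 20 Hz.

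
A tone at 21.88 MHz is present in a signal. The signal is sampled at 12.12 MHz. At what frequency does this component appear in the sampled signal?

2.36 MHz

21.88 MHz mod fs = 9.76 MHz.
9.76 MHz > fs/2 = 6.06 MHz, folds to fs − 9.76 MHz = 2.36 MHz.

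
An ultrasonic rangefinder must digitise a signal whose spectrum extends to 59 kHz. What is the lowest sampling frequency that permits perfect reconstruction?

118 kHz

Nyquist rate = 2 × 59 kHz = 118 kHz.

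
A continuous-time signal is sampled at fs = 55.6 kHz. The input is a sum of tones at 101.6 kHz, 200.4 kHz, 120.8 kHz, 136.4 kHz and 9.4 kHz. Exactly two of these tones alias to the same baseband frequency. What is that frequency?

fs/2 = 27.8 kHz.
101.6 kHz mod fs = 46 kHz.
46 kHz > fs/2 = 27.8 kHz, folds to fs − 46 kHz = 9.6 kHz.
200.4 kHz mod fs = 33.6 kHz.
33.6 kHz > fs/2 = 27.8 kHz, folds to fs − 33.6 kHz = 22 kHz.
120.8 kHz mod fs = 9.6 kHz.
9.6 kHz ≤ fs/2 = 27.8 kHz, appears at 9.6 kHz.
136.4 kHz mod fs = 25.2 kHz.
25.2 kHz ≤ fs/2 = 27.8 kHz, appears at 25.2 kHz.
9.4 kHz ≤ fs/2 = 27.8 kHz, passes unchanged.
101.6 kHz and 120.8 kHz both map to 9.6 kHz.

9.6 kHz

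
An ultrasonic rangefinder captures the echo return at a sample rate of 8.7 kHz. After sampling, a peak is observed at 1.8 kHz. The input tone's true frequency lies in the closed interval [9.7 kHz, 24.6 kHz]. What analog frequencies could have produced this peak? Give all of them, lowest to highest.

10.5 kHz, 15.6 kHz, 19.2 kHz, 24.3 kHz

Frequencies that alias to 1.8 kHz are k·fs ± 1.8 kHz for integer k ≥ 0.
k=0: 1.8 kHz.
k=1: 6.9 kHz, 10.5 kHz.
k=2: 15.6 kHz, 19.2 kHz.
k=3: 24.3 kHz, 27.9 kHz.
k=4: 33 kHz, 36.6 kHz.
Within [9.7 kHz, 24.6 kHz]: 10.5 kHz, 15.6 kHz, 19.2 kHz, 24.3 kHz.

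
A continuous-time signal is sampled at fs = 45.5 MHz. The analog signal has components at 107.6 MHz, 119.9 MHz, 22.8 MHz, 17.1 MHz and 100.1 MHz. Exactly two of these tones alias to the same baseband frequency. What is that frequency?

fs/2 = 22.75 MHz.
107.6 MHz mod fs = 16.6 MHz.
16.6 MHz ≤ fs/2 = 22.75 MHz, appears at 16.6 MHz.
119.9 MHz mod fs = 28.9 MHz.
28.9 MHz > fs/2 = 22.75 MHz, folds to fs − 28.9 MHz = 16.6 MHz.
22.8 MHz > fs/2 = 22.75 MHz, folds to fs − 22.8 MHz = 22.7 MHz.
17.1 MHz ≤ fs/2 = 22.75 MHz, passes unchanged.
100.1 MHz mod fs = 9.1 MHz.
9.1 MHz ≤ fs/2 = 22.75 MHz, appears at 9.1 MHz.
107.6 MHz and 119.9 MHz both map to 16.6 MHz.

16.6 MHz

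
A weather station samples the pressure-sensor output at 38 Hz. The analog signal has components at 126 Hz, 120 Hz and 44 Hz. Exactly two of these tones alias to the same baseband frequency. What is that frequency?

6 Hz

fs/2 = 19 Hz.
126 Hz mod fs = 12 Hz.
12 Hz ≤ fs/2 = 19 Hz, appears at 12 Hz.
120 Hz mod fs = 6 Hz.
6 Hz ≤ fs/2 = 19 Hz, appears at 6 Hz.
44 Hz mod fs = 6 Hz.
6 Hz ≤ fs/2 = 19 Hz, appears at 6 Hz.
44 Hz and 120 Hz both map to 6 Hz.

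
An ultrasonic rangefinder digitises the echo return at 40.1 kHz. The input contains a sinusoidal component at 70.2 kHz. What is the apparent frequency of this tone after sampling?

10 kHz

70.2 kHz mod fs = 30.1 kHz.
30.1 kHz > fs/2 = 20.05 kHz, folds to fs − 30.1 kHz = 10 kHz.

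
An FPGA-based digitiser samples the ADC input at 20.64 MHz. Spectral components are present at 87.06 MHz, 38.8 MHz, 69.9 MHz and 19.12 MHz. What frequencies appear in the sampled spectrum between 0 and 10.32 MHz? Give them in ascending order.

1.52 MHz, 2.48 MHz, 4.5 MHz, 7.98 MHz

fs/2 = 10.32 MHz.
87.06 MHz mod fs = 4.5 MHz.
4.5 MHz ≤ fs/2 = 10.32 MHz, appears at 4.5 MHz.
38.8 MHz mod fs = 18.16 MHz.
18.16 MHz > fs/2 = 10.32 MHz, folds to fs − 18.16 MHz = 2.48 MHz.
69.9 MHz mod fs = 7.98 MHz.
7.98 MHz ≤ fs/2 = 10.32 MHz, appears at 7.98 MHz.
19.12 MHz > fs/2 = 10.32 MHz, folds to fs − 19.12 MHz = 1.52 MHz.
Distinct values: {1.52 MHz, 2.48 MHz, 4.5 MHz, 7.98 MHz}.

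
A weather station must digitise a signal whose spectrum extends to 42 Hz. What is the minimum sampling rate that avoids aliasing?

84 Hz

Nyquist rate = 2 × 42 Hz = 84 Hz.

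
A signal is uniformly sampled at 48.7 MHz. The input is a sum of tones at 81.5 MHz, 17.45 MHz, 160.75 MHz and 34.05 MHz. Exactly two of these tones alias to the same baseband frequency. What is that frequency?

14.65 MHz

fs/2 = 24.35 MHz.
81.5 MHz mod fs = 32.8 MHz.
32.8 MHz > fs/2 = 24.35 MHz, folds to fs − 32.8 MHz = 15.9 MHz.
17.45 MHz ≤ fs/2 = 24.35 MHz, passes unchanged.
160.75 MHz mod fs = 14.65 MHz.
14.65 MHz ≤ fs/2 = 24.35 MHz, appears at 14.65 MHz.
34.05 MHz > fs/2 = 24.35 MHz, folds to fs − 34.05 MHz = 14.65 MHz.
34.05 MHz and 160.75 MHz both map to 14.65 MHz.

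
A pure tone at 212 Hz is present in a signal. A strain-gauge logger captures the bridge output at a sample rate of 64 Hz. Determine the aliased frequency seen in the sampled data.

212 Hz mod fs = 20 Hz.
20 Hz ≤ fs/2 = 32 Hz, appears at 20 Hz.

20 Hz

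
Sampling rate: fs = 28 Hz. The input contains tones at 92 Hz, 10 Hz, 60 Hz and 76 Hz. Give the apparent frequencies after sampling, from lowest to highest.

4 Hz, 8 Hz, 10 Hz

fs/2 = 14 Hz.
92 Hz mod fs = 8 Hz.
8 Hz ≤ fs/2 = 14 Hz, appears at 8 Hz.
10 Hz ≤ fs/2 = 14 Hz, passes unchanged.
60 Hz mod fs = 4 Hz.
4 Hz ≤ fs/2 = 14 Hz, appears at 4 Hz.
76 Hz mod fs = 20 Hz.
20 Hz > fs/2 = 14 Hz, folds to fs − 20 Hz = 8 Hz.
Distinct values: {4 Hz, 8 Hz, 10 Hz}.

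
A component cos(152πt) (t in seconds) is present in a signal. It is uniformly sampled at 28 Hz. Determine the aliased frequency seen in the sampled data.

8 Hz

ω = 152π rad/s → f = ω/(2π) = 76 Hz.
76 Hz mod fs = 20 Hz.
20 Hz > fs/2 = 14 Hz, folds to fs − 20 Hz = 8 Hz.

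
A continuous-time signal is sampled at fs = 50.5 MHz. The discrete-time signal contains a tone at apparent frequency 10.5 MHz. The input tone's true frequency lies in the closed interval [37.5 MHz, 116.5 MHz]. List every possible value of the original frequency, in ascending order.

Frequencies that alias to 10.5 MHz are k·fs ± 10.5 MHz for integer k ≥ 0.
k=0: 10.5 MHz.
k=1: 40 MHz, 61 MHz.
k=2: 90.5 MHz, 111.5 MHz.
k=3: 141 MHz, 162 MHz.
Within [37.5 MHz, 116.5 MHz]: 40 MHz, 61 MHz, 90.5 MHz, 111.5 MHz.

40 MHz, 61 MHz, 90.5 MHz, 111.5 MHz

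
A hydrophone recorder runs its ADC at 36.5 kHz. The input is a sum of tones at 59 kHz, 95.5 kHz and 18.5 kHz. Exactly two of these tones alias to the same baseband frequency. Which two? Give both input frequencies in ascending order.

59 kHz, 95.5 kHz

fs/2 = 18.25 kHz.
59 kHz mod fs = 22.5 kHz.
22.5 kHz > fs/2 = 18.25 kHz, folds to fs − 22.5 kHz = 14 kHz.
95.5 kHz mod fs = 22.5 kHz.
22.5 kHz > fs/2 = 18.25 kHz, folds to fs − 22.5 kHz = 14 kHz.
18.5 kHz > fs/2 = 18.25 kHz, folds to fs − 18.5 kHz = 18 kHz.
59 kHz and 95.5 kHz both map to 14 kHz.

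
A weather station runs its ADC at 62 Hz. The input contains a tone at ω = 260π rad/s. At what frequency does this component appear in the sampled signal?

ω = 260π rad/s → f = ω/(2π) = 130 Hz.
130 Hz mod fs = 6 Hz.
6 Hz ≤ fs/2 = 31 Hz, appears at 6 Hz.

6 Hz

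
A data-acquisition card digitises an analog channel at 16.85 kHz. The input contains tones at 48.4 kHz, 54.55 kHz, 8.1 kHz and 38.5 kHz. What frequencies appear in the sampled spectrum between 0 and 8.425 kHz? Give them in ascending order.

2.15 kHz, 4 kHz, 4.8 kHz, 8.1 kHz

fs/2 = 8.425 kHz.
48.4 kHz mod fs = 14.7 kHz.
14.7 kHz > fs/2 = 8.425 kHz, folds to fs − 14.7 kHz = 2.15 kHz.
54.55 kHz mod fs = 4 kHz.
4 kHz ≤ fs/2 = 8.425 kHz, appears at 4 kHz.
8.1 kHz ≤ fs/2 = 8.425 kHz, passes unchanged.
38.5 kHz mod fs = 4.8 kHz.
4.8 kHz ≤ fs/2 = 8.425 kHz, appears at 4.8 kHz.
Distinct values: {2.15 kHz, 4 kHz, 4.8 kHz, 8.1 kHz}.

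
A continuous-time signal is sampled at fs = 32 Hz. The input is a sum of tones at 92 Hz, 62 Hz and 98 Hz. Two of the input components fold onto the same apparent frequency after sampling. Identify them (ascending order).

fs/2 = 16 Hz.
92 Hz mod fs = 28 Hz.
28 Hz > fs/2 = 16 Hz, folds to fs − 28 Hz = 4 Hz.
62 Hz mod fs = 30 Hz.
30 Hz > fs/2 = 16 Hz, folds to fs − 30 Hz = 2 Hz.
98 Hz mod fs = 2 Hz.
2 Hz ≤ fs/2 = 16 Hz, appears at 2 Hz.
62 Hz and 98 Hz both map to 2 Hz.

62 Hz, 98 Hz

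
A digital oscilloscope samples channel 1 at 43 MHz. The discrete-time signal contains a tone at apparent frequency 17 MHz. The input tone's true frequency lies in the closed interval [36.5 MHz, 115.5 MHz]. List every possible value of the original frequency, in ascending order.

Frequencies that alias to 17 MHz are k·fs ± 17 MHz for integer k ≥ 0.
k=0: 17 MHz.
k=1: 26 MHz, 60 MHz.
k=2: 69 MHz, 103 MHz.
k=3: 112 MHz, 146 MHz.
k=4: 155 MHz, 189 MHz.
Within [36.5 MHz, 115.5 MHz]: 60 MHz, 69 MHz, 103 MHz, 112 MHz.

60 MHz, 69 MHz, 103 MHz, 112 MHz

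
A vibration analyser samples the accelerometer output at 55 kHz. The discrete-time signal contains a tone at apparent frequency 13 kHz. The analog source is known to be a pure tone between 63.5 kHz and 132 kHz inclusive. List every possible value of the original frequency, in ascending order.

Frequencies that alias to 13 kHz are k·fs ± 13 kHz for integer k ≥ 0.
k=0: 13 kHz.
k=1: 42 kHz, 68 kHz.
k=2: 97 kHz, 123 kHz.
k=3: 152 kHz, 178 kHz.
Within [63.5 kHz, 132 kHz]: 68 kHz, 97 kHz, 123 kHz.

68 kHz, 97 kHz, 123 kHz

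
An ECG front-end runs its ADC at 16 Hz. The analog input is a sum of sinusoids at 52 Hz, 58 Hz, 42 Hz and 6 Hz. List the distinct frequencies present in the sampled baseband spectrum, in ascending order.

fs/2 = 8 Hz.
52 Hz mod fs = 4 Hz.
4 Hz ≤ fs/2 = 8 Hz, appears at 4 Hz.
58 Hz mod fs = 10 Hz.
10 Hz > fs/2 = 8 Hz, folds to fs − 10 Hz = 6 Hz.
42 Hz mod fs = 10 Hz.
10 Hz > fs/2 = 8 Hz, folds to fs − 10 Hz = 6 Hz.
6 Hz ≤ fs/2 = 8 Hz, passes unchanged.
Distinct values: {4 Hz, 6 Hz}.

4 Hz, 6 Hz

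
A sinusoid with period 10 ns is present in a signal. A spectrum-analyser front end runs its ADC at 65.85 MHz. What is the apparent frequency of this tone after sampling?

T = 10 ns → f = 1/T = 100 MHz.
100 MHz mod fs = 34.15 MHz.
34.15 MHz > fs/2 = 32.925 MHz, folds to fs − 34.15 MHz = 31.7 MHz.

31.7 MHz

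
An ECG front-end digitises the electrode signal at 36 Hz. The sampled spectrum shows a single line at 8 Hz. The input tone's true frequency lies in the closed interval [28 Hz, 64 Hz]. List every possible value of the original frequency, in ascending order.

28 Hz, 44 Hz, 64 Hz

Frequencies that alias to 8 Hz are k·fs ± 8 Hz for integer k ≥ 0.
k=0: 8 Hz.
k=1: 28 Hz, 44 Hz.
k=2: 64 Hz, 80 Hz.
k=3: 100 Hz, 116 Hz.
Within [28 Hz, 64 Hz]: 28 Hz, 44 Hz, 64 Hz.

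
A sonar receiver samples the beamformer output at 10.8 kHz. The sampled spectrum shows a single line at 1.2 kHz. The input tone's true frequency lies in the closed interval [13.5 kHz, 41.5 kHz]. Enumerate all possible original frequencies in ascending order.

Frequencies that alias to 1.2 kHz are k·fs ± 1.2 kHz for integer k ≥ 0.
k=0: 1.2 kHz.
k=1: 9.6 kHz, 12 kHz.
k=2: 20.4 kHz, 22.8 kHz.
k=3: 31.2 kHz, 33.6 kHz.
k=4: 42 kHz, 44.4 kHz.
Within [13.5 kHz, 41.5 kHz]: 20.4 kHz, 22.8 kHz, 31.2 kHz, 33.6 kHz.

20.4 kHz, 22.8 kHz, 31.2 kHz, 33.6 kHz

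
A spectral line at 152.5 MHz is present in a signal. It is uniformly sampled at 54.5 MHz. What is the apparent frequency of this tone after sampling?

152.5 MHz mod fs = 43.5 MHz.
43.5 MHz > fs/2 = 27.25 MHz, folds to fs − 43.5 MHz = 11 MHz.

11 MHz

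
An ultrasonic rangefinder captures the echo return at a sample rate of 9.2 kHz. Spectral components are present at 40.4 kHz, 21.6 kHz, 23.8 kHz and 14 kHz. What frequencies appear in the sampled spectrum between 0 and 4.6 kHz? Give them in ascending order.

fs/2 = 4.6 kHz.
40.4 kHz mod fs = 3.6 kHz.
3.6 kHz ≤ fs/2 = 4.6 kHz, appears at 3.6 kHz.
21.6 kHz mod fs = 3.2 kHz.
3.2 kHz ≤ fs/2 = 4.6 kHz, appears at 3.2 kHz.
23.8 kHz mod fs = 5.4 kHz.
5.4 kHz > fs/2 = 4.6 kHz, folds to fs − 5.4 kHz = 3.8 kHz.
14 kHz mod fs = 4.8 kHz.
4.8 kHz > fs/2 = 4.6 kHz, folds to fs − 4.8 kHz = 4.4 kHz.
Distinct values: {3.2 kHz, 3.6 kHz, 3.8 kHz, 4.4 kHz}.

3.2 kHz, 3.6 kHz, 3.8 kHz, 4.4 kHz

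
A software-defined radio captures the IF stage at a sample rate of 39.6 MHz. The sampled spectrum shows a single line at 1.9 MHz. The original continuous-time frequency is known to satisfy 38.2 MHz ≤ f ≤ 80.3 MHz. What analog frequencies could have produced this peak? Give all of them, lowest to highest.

41.5 MHz, 77.3 MHz

Frequencies that alias to 1.9 MHz are k·fs ± 1.9 MHz for integer k ≥ 0.
k=0: 1.9 MHz.
k=1: 37.7 MHz, 41.5 MHz.
k=2: 77.3 MHz, 81.1 MHz.
k=3: 116.9 MHz, 120.7 MHz.
Within [38.2 MHz, 80.3 MHz]: 41.5 MHz, 77.3 MHz.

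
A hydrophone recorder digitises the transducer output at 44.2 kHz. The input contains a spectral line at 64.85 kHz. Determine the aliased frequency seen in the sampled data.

64.85 kHz mod fs = 20.65 kHz.
20.65 kHz ≤ fs/2 = 22.1 kHz, appears at 20.65 kHz.

20.65 kHz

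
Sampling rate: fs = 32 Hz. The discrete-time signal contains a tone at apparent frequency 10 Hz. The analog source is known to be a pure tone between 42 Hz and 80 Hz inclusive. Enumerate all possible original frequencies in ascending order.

42 Hz, 54 Hz, 74 Hz

Frequencies that alias to 10 Hz are k·fs ± 10 Hz for integer k ≥ 0.
k=0: 10 Hz.
k=1: 22 Hz, 42 Hz.
k=2: 54 Hz, 74 Hz.
k=3: 86 Hz, 106 Hz.
Within [42 Hz, 80 Hz]: 42 Hz, 54 Hz, 74 Hz.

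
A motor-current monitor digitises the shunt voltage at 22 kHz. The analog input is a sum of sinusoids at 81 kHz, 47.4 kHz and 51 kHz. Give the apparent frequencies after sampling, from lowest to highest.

3.4 kHz, 7 kHz

fs/2 = 11 kHz.
81 kHz mod fs = 15 kHz.
15 kHz > fs/2 = 11 kHz, folds to fs − 15 kHz = 7 kHz.
47.4 kHz mod fs = 3.4 kHz.
3.4 kHz ≤ fs/2 = 11 kHz, appears at 3.4 kHz.
51 kHz mod fs = 7 kHz.
7 kHz ≤ fs/2 = 11 kHz, appears at 7 kHz.
Distinct values: {3.4 kHz, 7 kHz}.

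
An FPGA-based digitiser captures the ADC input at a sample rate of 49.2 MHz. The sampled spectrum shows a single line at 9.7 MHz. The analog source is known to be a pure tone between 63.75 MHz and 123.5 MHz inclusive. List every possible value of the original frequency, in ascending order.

88.7 MHz, 108.1 MHz

Frequencies that alias to 9.7 MHz are k·fs ± 9.7 MHz for integer k ≥ 0.
k=0: 9.7 MHz.
k=1: 39.5 MHz, 58.9 MHz.
k=2: 88.7 MHz, 108.1 MHz.
k=3: 137.9 MHz, 157.3 MHz.
Within [63.75 MHz, 123.5 MHz]: 88.7 MHz, 108.1 MHz.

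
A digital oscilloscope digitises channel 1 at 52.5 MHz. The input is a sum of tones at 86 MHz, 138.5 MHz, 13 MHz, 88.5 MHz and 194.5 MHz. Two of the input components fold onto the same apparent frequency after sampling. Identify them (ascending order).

fs/2 = 26.25 MHz.
86 MHz mod fs = 33.5 MHz.
33.5 MHz > fs/2 = 26.25 MHz, folds to fs − 33.5 MHz = 19 MHz.
138.5 MHz mod fs = 33.5 MHz.
33.5 MHz > fs/2 = 26.25 MHz, folds to fs − 33.5 MHz = 19 MHz.
13 MHz ≤ fs/2 = 26.25 MHz, passes unchanged.
88.5 MHz mod fs = 36 MHz.
36 MHz > fs/2 = 26.25 MHz, folds to fs − 36 MHz = 16.5 MHz.
194.5 MHz mod fs = 37 MHz.
37 MHz > fs/2 = 26.25 MHz, folds to fs − 37 MHz = 15.5 MHz.
86 MHz and 138.5 MHz both map to 19 MHz.

86 MHz, 138.5 MHz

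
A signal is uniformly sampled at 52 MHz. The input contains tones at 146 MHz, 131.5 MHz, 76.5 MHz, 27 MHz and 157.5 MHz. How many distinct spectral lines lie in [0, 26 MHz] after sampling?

fs/2 = 26 MHz.
146 MHz mod fs = 42 MHz.
42 MHz > fs/2 = 26 MHz, folds to fs − 42 MHz = 10 MHz.
131.5 MHz mod fs = 27.5 MHz.
27.5 MHz > fs/2 = 26 MHz, folds to fs − 27.5 MHz = 24.5 MHz.
76.5 MHz mod fs = 24.5 MHz.
24.5 MHz ≤ fs/2 = 26 MHz, appears at 24.5 MHz.
27 MHz > fs/2 = 26 MHz, folds to fs − 27 MHz = 25 MHz.
157.5 MHz mod fs = 1.5 MHz.
1.5 MHz ≤ fs/2 = 26 MHz, appears at 1.5 MHz.
Distinct values: {1.5 MHz, 10 MHz, 24.5 MHz, 25 MHz} → 4.

4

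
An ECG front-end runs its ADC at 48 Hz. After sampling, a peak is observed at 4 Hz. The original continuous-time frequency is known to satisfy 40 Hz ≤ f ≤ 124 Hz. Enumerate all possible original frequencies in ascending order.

44 Hz, 52 Hz, 92 Hz, 100 Hz

Frequencies that alias to 4 Hz are k·fs ± 4 Hz for integer k ≥ 0.
k=0: 4 Hz.
k=1: 44 Hz, 52 Hz.
k=2: 92 Hz, 100 Hz.
k=3: 140 Hz, 148 Hz.
Within [40 Hz, 124 Hz]: 44 Hz, 52 Hz, 92 Hz, 100 Hz.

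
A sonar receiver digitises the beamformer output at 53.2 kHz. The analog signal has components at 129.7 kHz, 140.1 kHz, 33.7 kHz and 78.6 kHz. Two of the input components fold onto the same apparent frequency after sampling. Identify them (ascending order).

fs/2 = 26.6 kHz.
129.7 kHz mod fs = 23.3 kHz.
23.3 kHz ≤ fs/2 = 26.6 kHz, appears at 23.3 kHz.
140.1 kHz mod fs = 33.7 kHz.
33.7 kHz > fs/2 = 26.6 kHz, folds to fs − 33.7 kHz = 19.5 kHz.
33.7 kHz > fs/2 = 26.6 kHz, folds to fs − 33.7 kHz = 19.5 kHz.
78.6 kHz mod fs = 25.4 kHz.
25.4 kHz ≤ fs/2 = 26.6 kHz, appears at 25.4 kHz.
33.7 kHz and 140.1 kHz both map to 19.5 kHz.

33.7 kHz, 140.1 kHz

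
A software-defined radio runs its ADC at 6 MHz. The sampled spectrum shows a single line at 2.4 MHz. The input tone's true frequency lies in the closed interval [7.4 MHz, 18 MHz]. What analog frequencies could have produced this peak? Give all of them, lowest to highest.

8.4 MHz, 9.6 MHz, 14.4 MHz, 15.6 MHz

Frequencies that alias to 2.4 MHz are k·fs ± 2.4 MHz for integer k ≥ 0.
k=0: 2.4 MHz.
k=1: 3.6 MHz, 8.4 MHz.
k=2: 9.6 MHz, 14.4 MHz.
k=3: 15.6 MHz, 20.4 MHz.
k=4: 21.6 MHz, 26.4 MHz.
Within [7.4 MHz, 18 MHz]: 8.4 MHz, 9.6 MHz, 14.4 MHz, 15.6 MHz.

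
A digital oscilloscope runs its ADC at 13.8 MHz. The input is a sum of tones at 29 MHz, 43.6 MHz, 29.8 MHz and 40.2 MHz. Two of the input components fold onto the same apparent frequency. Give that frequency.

2.2 MHz

fs/2 = 6.9 MHz.
29 MHz mod fs = 1.4 MHz.
1.4 MHz ≤ fs/2 = 6.9 MHz, appears at 1.4 MHz.
43.6 MHz mod fs = 2.2 MHz.
2.2 MHz ≤ fs/2 = 6.9 MHz, appears at 2.2 MHz.
29.8 MHz mod fs = 2.2 MHz.
2.2 MHz ≤ fs/2 = 6.9 MHz, appears at 2.2 MHz.
40.2 MHz mod fs = 12.6 MHz.
12.6 MHz > fs/2 = 6.9 MHz, folds to fs − 12.6 MHz = 1.2 MHz.
29.8 MHz and 43.6 MHz both map to 2.2 MHz.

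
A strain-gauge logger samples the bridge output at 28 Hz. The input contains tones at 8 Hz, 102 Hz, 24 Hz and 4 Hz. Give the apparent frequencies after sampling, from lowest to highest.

fs/2 = 14 Hz.
8 Hz ≤ fs/2 = 14 Hz, passes unchanged.
102 Hz mod fs = 18 Hz.
18 Hz > fs/2 = 14 Hz, folds to fs − 18 Hz = 10 Hz.
24 Hz > fs/2 = 14 Hz, folds to fs − 24 Hz = 4 Hz.
4 Hz ≤ fs/2 = 14 Hz, passes unchanged.
Distinct values: {4 Hz, 8 Hz, 10 Hz}.

4 Hz, 8 Hz, 10 Hz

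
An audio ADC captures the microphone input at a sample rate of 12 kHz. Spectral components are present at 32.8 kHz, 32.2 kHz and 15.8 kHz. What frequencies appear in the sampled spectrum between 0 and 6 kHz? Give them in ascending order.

fs/2 = 6 kHz.
32.8 kHz mod fs = 8.8 kHz.
8.8 kHz > fs/2 = 6 kHz, folds to fs − 8.8 kHz = 3.2 kHz.
32.2 kHz mod fs = 8.2 kHz.
8.2 kHz > fs/2 = 6 kHz, folds to fs − 8.2 kHz = 3.8 kHz.
15.8 kHz mod fs = 3.8 kHz.
3.8 kHz ≤ fs/2 = 6 kHz, appears at 3.8 kHz.
Distinct values: {3.2 kHz, 3.8 kHz}.

3.2 kHz, 3.8 kHz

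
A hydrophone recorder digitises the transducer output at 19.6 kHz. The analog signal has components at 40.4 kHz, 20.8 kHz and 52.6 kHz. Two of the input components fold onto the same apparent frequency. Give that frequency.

fs/2 = 9.8 kHz.
40.4 kHz mod fs = 1.2 kHz.
1.2 kHz ≤ fs/2 = 9.8 kHz, appears at 1.2 kHz.
20.8 kHz mod fs = 1.2 kHz.
1.2 kHz ≤ fs/2 = 9.8 kHz, appears at 1.2 kHz.
52.6 kHz mod fs = 13.4 kHz.
13.4 kHz > fs/2 = 9.8 kHz, folds to fs − 13.4 kHz = 6.2 kHz.
20.8 kHz and 40.4 kHz both map to 1.2 kHz.

1.2 kHz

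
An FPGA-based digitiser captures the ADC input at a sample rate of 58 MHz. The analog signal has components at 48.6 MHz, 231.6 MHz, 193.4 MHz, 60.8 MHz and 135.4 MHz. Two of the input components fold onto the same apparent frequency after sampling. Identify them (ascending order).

fs/2 = 29 MHz.
48.6 MHz > fs/2 = 29 MHz, folds to fs − 48.6 MHz = 9.4 MHz.
231.6 MHz mod fs = 57.6 MHz.
57.6 MHz > fs/2 = 29 MHz, folds to fs − 57.6 MHz = 0.4 MHz.
193.4 MHz mod fs = 19.4 MHz.
19.4 MHz ≤ fs/2 = 29 MHz, appears at 19.4 MHz.
60.8 MHz mod fs = 2.8 MHz.
2.8 MHz ≤ fs/2 = 29 MHz, appears at 2.8 MHz.
135.4 MHz mod fs = 19.4 MHz.
19.4 MHz ≤ fs/2 = 29 MHz, appears at 19.4 MHz.
135.4 MHz and 193.4 MHz both map to 19.4 MHz.

135.4 MHz, 193.4 MHz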